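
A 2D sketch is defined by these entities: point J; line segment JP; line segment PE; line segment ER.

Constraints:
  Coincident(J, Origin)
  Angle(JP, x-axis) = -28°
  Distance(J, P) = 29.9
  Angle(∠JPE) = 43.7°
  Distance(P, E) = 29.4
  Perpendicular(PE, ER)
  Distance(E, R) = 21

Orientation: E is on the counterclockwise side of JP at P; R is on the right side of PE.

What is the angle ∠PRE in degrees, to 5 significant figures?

54.462°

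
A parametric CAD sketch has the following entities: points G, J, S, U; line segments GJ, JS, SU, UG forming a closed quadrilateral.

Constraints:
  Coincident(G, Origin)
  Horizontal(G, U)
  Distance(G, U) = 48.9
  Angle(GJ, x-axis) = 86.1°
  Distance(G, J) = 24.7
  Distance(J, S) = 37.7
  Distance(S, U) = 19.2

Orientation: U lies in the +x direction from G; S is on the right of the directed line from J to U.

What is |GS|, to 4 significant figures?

29.71

Checks: |JS| = 37.70 ✓; |SU| = 19.20 ✓.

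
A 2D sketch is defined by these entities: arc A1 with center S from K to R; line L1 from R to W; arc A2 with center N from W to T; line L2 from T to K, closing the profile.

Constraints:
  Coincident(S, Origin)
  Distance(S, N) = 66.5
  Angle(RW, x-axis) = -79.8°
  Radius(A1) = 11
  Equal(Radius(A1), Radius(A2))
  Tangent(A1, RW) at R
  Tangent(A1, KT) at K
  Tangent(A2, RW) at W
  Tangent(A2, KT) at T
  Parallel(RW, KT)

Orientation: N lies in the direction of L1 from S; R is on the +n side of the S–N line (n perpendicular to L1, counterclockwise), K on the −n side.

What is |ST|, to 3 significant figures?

67.4

The slot axis is L1's direction at -79.8°, so u = (cos -79.8°, sin -79.8°) = (0.177, -0.984) and n = (−sin -79.8°, cos -79.8°) = (0.984, 0.177). S is at the origin and N lies 66.5 along u from S, so N = 66.5·u = (11.8, -65.4). Tangency of A1 to both parallel lines with radius 11.0 puts R and K at S ± 11.0·n: R = (10.8, 1.95), K = (-10.8, -1.95). Equal radii place W and T the same way about N: W = N + 11.0·n = (22.6, -63.5), T = N − 11.0·n = (0.950, -67.4). Then |ST| = |T − S| = 67.4.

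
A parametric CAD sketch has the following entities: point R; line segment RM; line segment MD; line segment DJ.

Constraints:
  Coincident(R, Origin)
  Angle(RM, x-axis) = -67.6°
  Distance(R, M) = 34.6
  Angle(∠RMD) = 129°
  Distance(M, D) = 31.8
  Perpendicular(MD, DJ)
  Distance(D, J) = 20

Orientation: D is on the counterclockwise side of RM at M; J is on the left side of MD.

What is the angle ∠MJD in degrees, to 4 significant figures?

57.83°

R is at the origin; RM runs at -67.6° with length 34.6, so M = 34.6·(cos -67.6°, sin -67.6°) = (13.19, -31.99). ∠RMD = 129.0°, so MD runs at -67.6° + (180° − 129.0°) = -16.60° from the x-axis; with |MD| = 31.8, D = M + 31.8·(cos -16.60°, sin -16.60°) = (43.66, -41.07). MD ⟂ DJ; with |DJ| = 20.0 on the left of MD, J = D + 20.0·(0.2857, 0.9583) = (49.37, -21.91). Then cos ∠MJD = JM·JD / (|JM||JD|), giving 57.83°.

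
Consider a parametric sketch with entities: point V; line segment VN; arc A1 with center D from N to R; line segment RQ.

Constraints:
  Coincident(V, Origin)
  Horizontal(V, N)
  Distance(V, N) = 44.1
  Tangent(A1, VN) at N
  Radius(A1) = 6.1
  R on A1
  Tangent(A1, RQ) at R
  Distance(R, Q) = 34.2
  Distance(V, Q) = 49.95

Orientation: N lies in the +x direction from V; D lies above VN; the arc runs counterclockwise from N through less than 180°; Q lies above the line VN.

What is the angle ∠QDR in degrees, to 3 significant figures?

79.9°

V is at the origin; V and N share the same y with |VN| = 44.1 and N on the +x side, so N = (44.1, 0.00). The tangent condition forces DN to be normal to VN, so D = N + (0, 6.1) = (44.1, 6.10). Since DR ⟂ RQ (tangency), |DQ| = √(6.1² + 34.2²) = 34.7 regardless of where R sits on A1. So Q lies on both circle(V, 49.95) and circle(D, 34.7); the above-VN intersection is Q = (31.7, 38.6). R is the foot of the tangent from Q: R = (49.3, 9.24).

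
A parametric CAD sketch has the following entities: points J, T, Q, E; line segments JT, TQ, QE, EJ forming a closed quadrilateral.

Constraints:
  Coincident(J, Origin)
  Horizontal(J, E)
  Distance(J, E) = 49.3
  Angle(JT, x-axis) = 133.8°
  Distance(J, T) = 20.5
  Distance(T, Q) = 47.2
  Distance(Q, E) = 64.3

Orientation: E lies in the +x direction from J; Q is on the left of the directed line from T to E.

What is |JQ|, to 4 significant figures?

54.84

J is at the origin; J and E share the same y with |JE| = 49.3 and E in +x, so E = (49.3, 0). JT runs at 133.8° with |JT| = 20.5, so T = (-14.19, 14.80). Q is determined by |TQ| = 47.2 and |QE| = 64.3 together: it lies at the intersection of circle(T, 47.2) and circle(E, 64.3). With |TE| = 65.19, the foot of the radical line on TE is 17.97 from T and the perpendicular offset is √(47.2² − 17.97²) = 43.64. Taking the left-of-TE solution: Q = (13.22, 53.22).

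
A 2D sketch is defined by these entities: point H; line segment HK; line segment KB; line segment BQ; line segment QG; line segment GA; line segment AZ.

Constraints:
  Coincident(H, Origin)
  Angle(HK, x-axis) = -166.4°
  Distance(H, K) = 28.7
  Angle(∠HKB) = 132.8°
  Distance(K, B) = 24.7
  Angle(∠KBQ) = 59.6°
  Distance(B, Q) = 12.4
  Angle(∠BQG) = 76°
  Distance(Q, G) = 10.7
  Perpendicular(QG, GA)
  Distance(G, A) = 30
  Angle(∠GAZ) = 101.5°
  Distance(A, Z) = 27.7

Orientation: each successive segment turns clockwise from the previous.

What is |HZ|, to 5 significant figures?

78.370

H is at the origin; HK runs at -166.4° with length 28.7, so K = (-27.895, -6.7486). ∠HKB = 132.8° gives KB at 146.40° from the x-axis; with |KB| = 24.7, B = (-48.468, 6.9202). ∠KBQ = 59.6° gives BQ at 26.000° from the x-axis; with |BQ| = 12.4, Q = (-37.323, 12.356). ∠BQG = 76.0° gives QG at -78.000° from the x-axis; with |QG| = 10.7, G = (-35.099, 1.8898). QG is perpendicular to GA, so GA runs at -168.00°; with |GA| = 30.0, A = (-64.443, -4.3475). ∠GAZ = 101.5° gives AZ at 113.50° from the x-axis; with |AZ| = 27.7, Z = (-75.489, 21.055). Then |HZ| = |Z − H| = 78.370.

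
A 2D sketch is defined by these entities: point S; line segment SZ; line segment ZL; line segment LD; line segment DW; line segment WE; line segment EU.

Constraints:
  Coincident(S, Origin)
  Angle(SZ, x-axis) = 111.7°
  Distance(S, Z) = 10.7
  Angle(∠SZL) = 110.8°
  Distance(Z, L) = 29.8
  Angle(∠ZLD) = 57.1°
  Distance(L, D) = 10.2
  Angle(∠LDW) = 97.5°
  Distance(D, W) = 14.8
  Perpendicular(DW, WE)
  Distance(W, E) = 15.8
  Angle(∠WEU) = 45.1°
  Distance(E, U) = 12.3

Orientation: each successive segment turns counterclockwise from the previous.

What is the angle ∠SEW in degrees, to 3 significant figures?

18.8°

∠LDW = 97.5° gives DW at 26.3° from the x-axis; with |DW| = 14.8, W = (-14.8, 7.56). The perpendicularity gives WE at right angles to DW, so WE runs at 116°; with |WE| = 15.8, E = (-21.8, 21.7). Then cos ∠SEW = ES·EW / (|ES||EW|), giving 18.8°.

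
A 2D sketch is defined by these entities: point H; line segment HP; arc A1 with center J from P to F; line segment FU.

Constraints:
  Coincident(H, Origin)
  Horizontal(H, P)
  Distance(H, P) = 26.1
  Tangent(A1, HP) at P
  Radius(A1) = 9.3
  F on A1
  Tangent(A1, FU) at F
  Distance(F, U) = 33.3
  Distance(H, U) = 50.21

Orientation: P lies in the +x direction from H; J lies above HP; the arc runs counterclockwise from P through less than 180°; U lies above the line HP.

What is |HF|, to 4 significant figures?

37.01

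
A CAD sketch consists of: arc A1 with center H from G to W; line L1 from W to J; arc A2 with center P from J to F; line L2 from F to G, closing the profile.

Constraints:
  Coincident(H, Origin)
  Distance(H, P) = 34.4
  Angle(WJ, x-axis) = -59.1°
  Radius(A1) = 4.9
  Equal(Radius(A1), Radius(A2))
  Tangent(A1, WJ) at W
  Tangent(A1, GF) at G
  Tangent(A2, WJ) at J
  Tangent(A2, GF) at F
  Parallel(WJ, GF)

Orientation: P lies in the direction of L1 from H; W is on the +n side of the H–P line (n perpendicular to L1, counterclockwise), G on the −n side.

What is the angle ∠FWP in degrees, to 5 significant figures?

7.7946°

The slot axis is L1's direction at -59.1°, so u = (cos -59.1°, sin -59.1°) = (0.51354, -0.85806) and n = (−sin -59.1°, cos -59.1°) = (0.85806, 0.51354). H is at the origin and P lies 34.4 along u from H, so P = 34.4·u = (17.666, -29.517). Tangency of A1 to both parallel lines with radius 4.9 puts W and G at H ± 4.9·n: W = (4.2045, 2.5164), G = (-4.2045, -2.5164). Equal radii place J and F the same way about P: J = P + 4.9·n = (21.870, -27.001), F = P − 4.9·n = (13.461, -32.034). Then cos ∠FWP = WF·WP / (|WF||WP|), giving 7.7946°.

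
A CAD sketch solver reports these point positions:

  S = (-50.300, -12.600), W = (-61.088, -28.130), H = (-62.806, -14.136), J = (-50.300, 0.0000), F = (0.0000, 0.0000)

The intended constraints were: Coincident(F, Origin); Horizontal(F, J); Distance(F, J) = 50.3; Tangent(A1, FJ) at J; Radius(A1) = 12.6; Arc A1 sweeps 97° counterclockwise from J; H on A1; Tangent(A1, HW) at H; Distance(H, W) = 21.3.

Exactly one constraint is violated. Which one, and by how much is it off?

Distance(H, W) = 21.3 — off by 7.20.

F = (0.00, 0.00) ✓; F.y = 0.00, J.y = 0.00 ✓; |FJ| = 50.30 ✓; ∠(SJ, JF) = 90.00° ✓; |SJ| = 12.60 ✓; bearing(S→H) − bearing(S→J) = 97.00° ✓; |SH| = 12.60 ✓; ∠(SH, HW) = 90.00° ✓; |HW| = 14.10 ✗.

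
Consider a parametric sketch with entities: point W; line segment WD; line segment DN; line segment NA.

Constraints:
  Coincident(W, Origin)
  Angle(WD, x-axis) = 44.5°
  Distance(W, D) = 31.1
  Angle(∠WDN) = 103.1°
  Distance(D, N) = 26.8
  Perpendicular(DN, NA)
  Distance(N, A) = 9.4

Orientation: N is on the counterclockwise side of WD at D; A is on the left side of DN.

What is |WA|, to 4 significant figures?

39.78

W is at the origin; WD runs at 44.5° with length 31.1, so D = 31.1·(cos 44.5°, sin 44.5°) = (22.18, 21.80). ∠WDN = 103.1°, so DN runs at 44.5° + (180° − 103.1°) = 121.4° from the x-axis; with |DN| = 26.8, N = D + 26.8·(cos 121.4°, sin 121.4°) = (8.219, 44.67). DN ⟂ NA; with |NA| = 9.4 on the left of DN, A = N + 9.4·(-0.8536, -0.5210) = (0.1957, 39.78). Then |WA| = |A − W| = 39.78.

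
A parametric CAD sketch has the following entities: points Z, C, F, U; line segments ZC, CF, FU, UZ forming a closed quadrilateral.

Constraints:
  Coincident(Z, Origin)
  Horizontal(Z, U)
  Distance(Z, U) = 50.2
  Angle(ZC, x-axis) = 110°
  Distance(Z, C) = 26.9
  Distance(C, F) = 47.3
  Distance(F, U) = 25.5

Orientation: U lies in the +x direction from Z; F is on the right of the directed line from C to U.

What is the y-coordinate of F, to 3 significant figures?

-6.75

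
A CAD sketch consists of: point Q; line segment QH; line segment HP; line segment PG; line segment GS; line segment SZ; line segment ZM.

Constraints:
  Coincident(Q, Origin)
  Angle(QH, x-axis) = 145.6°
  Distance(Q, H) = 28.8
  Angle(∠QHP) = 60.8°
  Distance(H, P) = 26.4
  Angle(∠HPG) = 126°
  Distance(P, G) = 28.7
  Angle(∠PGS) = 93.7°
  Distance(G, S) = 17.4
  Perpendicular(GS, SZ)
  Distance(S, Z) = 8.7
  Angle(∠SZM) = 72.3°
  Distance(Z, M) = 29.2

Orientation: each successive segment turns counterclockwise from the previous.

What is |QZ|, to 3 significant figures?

10.6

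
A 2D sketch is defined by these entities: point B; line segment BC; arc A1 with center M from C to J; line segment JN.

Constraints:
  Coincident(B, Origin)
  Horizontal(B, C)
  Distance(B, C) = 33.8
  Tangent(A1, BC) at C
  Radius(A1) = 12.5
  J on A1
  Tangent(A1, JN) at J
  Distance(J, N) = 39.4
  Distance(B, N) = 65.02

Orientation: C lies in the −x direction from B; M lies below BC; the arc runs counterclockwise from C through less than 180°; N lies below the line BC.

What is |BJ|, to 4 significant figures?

48.48

Checks: |MJ| = 12.50 ✓; ∠(MJ, JN) = 90.00° ✓; |JN| = 39.40 ✓; |BN| = 65.02 ✓.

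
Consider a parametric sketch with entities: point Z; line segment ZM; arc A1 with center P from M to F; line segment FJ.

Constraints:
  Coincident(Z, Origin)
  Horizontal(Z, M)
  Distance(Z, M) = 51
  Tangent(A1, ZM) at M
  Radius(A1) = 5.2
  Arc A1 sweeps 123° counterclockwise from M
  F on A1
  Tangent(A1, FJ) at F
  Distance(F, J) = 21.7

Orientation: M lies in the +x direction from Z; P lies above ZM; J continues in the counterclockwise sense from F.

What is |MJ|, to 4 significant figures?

27.27

Z is at the origin; ZM is horizontal with |ZM| = 51.0 and M on the +x side, so M = (51.00, 0.000). A1 meets ZM tangentially, so PM is at right angles to ZM, so P = M + (0, 5.2) = (51.00, 5.200). On A1, M sits at bearing -90° from P; a 123° counterclockwise sweep puts F at bearing 33°, so F = P + 5.2·(cos 33°, sin 33°) = (55.36, 8.032). Tangency of A1 to FJ means the radius PF is perpendicular to FJ, so FJ runs along (−sin 33°, cos 33°); with |FJ| = 21.7, J = (43.54, 26.23). Then |MJ| = |J − M| = 27.27.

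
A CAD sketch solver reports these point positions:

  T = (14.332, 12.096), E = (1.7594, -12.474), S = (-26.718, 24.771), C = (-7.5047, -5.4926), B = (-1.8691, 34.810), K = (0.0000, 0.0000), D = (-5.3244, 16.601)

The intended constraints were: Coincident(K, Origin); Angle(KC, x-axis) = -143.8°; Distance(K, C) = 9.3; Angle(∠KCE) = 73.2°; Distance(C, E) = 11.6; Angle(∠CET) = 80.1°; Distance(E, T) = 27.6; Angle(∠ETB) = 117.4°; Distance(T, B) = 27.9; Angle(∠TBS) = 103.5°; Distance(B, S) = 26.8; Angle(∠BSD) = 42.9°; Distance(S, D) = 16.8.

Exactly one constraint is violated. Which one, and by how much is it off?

Distance(S, D) = 16.8 — off by 6.10.

K = (0.00, 0.00) ✓; KC at -143.8° ✓; |KC| = 9.300 ✓; ∠KCE = 73.20° ✓; |CE| = 11.60 ✓; ∠CET = 80.10° ✓; |ET| = 27.60 ✓; ∠ETB = 117.4° ✓; |TB| = 27.90 ✓; ∠TBS = 103.5° ✓; |BS| = 26.80 ✓; ∠BSD = 42.90° ✓; |SD| = 22.90 ✗.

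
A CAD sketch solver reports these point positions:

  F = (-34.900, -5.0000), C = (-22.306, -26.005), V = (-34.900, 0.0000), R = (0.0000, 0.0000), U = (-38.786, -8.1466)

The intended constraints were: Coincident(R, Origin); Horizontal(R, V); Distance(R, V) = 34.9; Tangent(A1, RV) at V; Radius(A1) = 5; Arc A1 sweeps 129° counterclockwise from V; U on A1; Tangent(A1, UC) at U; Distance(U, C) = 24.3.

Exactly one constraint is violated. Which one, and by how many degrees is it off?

Tangent(A1, UC) at U — off by 3.70°.

R = (0.00, 0.00) ✓; R.y = 0.00, V.y = 0.00 ✓; |RV| = 34.90 ✓; ∠(FV, VR) = 90.00° ✓; |FV| = 5.000 ✓; bearing(F→U) − bearing(F→V) = 129.0° ✓; |FU| = 5.000 ✓; ∠(FU, UC) = 86.30° ✗; |UC| = 24.30 ✓.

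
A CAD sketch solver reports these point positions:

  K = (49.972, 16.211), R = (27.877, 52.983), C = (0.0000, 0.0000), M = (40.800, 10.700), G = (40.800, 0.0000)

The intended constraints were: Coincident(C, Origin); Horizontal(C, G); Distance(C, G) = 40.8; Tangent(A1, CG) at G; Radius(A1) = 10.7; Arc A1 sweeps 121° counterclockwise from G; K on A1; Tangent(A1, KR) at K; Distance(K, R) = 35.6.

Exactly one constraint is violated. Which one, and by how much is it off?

Distance(K, R) = 35.6 — off by 7.30.

C = (0.00, 0.00) ✓; C.y = 0.00, G.y = 0.00 ✓; |CG| = 40.80 ✓; ∠(MG, GC) = 90.00° ✓; |MG| = 10.70 ✓; bearing(M→K) − bearing(M→G) = 121.0° ✓; |MK| = 10.70 ✓; ∠(MK, KR) = 90.00° ✓; |KR| = 42.90 ✗.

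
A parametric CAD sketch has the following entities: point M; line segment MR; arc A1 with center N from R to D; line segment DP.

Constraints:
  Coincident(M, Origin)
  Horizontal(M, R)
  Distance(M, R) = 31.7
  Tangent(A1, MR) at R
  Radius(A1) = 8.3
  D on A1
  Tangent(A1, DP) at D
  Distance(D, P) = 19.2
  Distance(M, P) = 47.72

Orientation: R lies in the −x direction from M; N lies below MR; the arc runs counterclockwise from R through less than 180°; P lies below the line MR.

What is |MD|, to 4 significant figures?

40.96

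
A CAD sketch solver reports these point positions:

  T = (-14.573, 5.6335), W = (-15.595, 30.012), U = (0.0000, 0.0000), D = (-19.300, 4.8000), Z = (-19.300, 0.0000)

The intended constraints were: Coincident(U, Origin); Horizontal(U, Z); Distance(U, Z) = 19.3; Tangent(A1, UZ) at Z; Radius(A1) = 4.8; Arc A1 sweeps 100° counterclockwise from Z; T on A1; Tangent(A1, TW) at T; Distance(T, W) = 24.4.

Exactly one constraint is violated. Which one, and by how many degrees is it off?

Tangent(A1, TW) at T — off by 7.60°.

U = (0.00, 0.00) ✓; U.y = 0.00, Z.y = 0.00 ✓; |UZ| = 19.30 ✓; ∠(DZ, ZU) = 90.00° ✓; |DZ| = 4.800 ✓; bearing(D→T) − bearing(D→Z) = 100.0° ✓; |DT| = 4.800 ✓; ∠(DT, TW) = 97.60° ✗; |TW| = 24.40 ✓.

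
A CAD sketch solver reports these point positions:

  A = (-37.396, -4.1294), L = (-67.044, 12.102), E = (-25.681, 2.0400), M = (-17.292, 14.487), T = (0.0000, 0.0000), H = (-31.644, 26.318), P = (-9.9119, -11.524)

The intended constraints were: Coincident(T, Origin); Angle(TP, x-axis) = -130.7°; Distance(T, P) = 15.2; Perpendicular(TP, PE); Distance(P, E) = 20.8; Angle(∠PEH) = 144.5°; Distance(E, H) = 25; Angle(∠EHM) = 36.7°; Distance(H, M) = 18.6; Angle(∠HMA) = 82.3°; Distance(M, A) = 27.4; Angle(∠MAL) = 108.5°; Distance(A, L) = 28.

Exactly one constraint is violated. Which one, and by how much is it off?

Distance(A, L) = 28 — off by 5.80.

T = (0.00, 0.00) ✓; TP at -130.7° ✓; |TP| = 15.20 ✓; ∠(TP, PE) = 90.00° ✓; |PE| = 20.80 ✓; ∠PEH = 144.5° ✓; |EH| = 25.00 ✓; ∠EHM = 36.70° ✓; |HM| = 18.60 ✓; ∠HMA = 82.30° ✓; |MA| = 27.40 ✓; ∠MAL = 108.5° ✓; |AL| = 33.80 ✗.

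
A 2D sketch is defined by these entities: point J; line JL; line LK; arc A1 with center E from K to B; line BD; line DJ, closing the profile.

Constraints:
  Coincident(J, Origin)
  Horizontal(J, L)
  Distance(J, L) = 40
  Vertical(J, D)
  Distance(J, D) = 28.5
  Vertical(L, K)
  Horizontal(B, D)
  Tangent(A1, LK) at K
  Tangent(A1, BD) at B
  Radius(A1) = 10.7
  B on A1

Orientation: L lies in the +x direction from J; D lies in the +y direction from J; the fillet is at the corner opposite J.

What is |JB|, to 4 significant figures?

40.87

J is at the origin; J and L share the same y with |JL| = 40.0 and L on the +x side, so L = (40.00, 0.000). J and D share the same x with |JD| = 28.5 and D on the +y side, so D = (0.000, 28.50). The virtual corner opposite J is at (40.00, 28.50). The tangent condition forces EK to be normal to LK and since A1 is tangent to BD there, EB ⟂ BD, with radius 10.7, so the center E sits 10.7 in from both sides at E = (29.30, 17.80). That places the tangent points at K = (40.00, 17.80) on LK and B = (29.30, 28.50) on BD. Then |JB| = |B − J| = 40.87.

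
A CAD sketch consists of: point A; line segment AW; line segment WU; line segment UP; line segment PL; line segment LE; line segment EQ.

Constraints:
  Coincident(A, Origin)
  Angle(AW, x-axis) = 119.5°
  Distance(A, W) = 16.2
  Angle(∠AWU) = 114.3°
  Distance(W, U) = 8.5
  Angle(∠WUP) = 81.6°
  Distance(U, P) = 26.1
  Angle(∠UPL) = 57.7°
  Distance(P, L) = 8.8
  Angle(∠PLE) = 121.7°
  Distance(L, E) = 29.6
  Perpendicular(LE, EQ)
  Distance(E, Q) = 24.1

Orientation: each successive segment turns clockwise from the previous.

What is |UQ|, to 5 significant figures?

18.739

A is at the origin; AW runs at 119.5° with length 16.2, so W = (-7.9773, 14.100). ∠AWU = 114.3° gives WU at 53.800° from the x-axis; with |WU| = 8.5, U = (-2.9571, 20.959). ∠WUP = 81.6° gives UP at -44.600° from the x-axis; with |UP| = 26.1, P = (15.627, 2.6327). ∠UPL = 57.7° gives PL at -166.90° from the x-axis; with |PL| = 8.8, L = (7.0558, 0.63820). ∠PLE = 121.7° gives LE at 134.80° from the x-axis; with |LE| = 29.6, E = (-13.801, 21.641). LE is perpendicular to EQ, so EQ runs at 44.800°; with |EQ| = 24.1, Q = (3.2993, 38.623). Then |UQ| = |Q − U| = 18.739.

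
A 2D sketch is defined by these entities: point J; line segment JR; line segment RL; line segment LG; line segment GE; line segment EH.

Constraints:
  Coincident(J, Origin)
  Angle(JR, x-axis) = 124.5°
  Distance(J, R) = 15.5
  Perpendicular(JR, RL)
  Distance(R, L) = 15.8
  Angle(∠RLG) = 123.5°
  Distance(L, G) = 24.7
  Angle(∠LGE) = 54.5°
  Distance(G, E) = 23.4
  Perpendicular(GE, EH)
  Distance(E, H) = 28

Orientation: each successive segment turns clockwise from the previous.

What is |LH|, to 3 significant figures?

12.0

J is at the origin; JR runs at 124.5° with length 15.5, so R = (-8.78, 12.8). JR is perpendicular to RL, so RL runs at 34.5°; with |RL| = 15.8, L = (4.24, 21.7). ∠RLG = 123.5° gives LG at -22.0° from the x-axis; with |LG| = 24.7, G = (27.1, 12.5). ∠LGE = 54.5° gives GE at -148° from the x-axis; with |GE| = 23.4, E = (7.41, -0.102). GE is perpendicular to EH, so EH runs at 122°; with |EH| = 28.0, H = (-7.64, 23.5). Then |LH| = |H − L| = 12.0.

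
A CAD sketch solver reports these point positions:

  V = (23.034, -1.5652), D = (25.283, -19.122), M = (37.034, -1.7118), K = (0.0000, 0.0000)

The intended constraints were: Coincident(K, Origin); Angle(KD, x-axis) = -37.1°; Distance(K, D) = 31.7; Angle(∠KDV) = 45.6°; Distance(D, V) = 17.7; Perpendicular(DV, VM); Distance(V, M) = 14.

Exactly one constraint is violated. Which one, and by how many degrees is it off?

Perpendicular(DV, VM) — off by 7.90°.

K = (0.00, 0.00) ✓; KD at -37.10° ✓; |KD| = 31.70 ✓; ∠KDV = 45.60° ✓; |DV| = 17.70 ✓; ∠(DV, VM) = 97.90° ✗; |VM| = 14.00 ✓.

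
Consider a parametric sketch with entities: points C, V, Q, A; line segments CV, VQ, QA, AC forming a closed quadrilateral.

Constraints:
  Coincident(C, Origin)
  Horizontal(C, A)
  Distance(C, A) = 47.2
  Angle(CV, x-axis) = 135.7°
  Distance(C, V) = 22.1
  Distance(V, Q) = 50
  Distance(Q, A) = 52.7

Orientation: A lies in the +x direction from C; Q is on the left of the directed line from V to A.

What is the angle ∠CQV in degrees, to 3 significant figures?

24.8°

Checks: |VQ| = 50.00 ✓; |QA| = 52.70 ✓.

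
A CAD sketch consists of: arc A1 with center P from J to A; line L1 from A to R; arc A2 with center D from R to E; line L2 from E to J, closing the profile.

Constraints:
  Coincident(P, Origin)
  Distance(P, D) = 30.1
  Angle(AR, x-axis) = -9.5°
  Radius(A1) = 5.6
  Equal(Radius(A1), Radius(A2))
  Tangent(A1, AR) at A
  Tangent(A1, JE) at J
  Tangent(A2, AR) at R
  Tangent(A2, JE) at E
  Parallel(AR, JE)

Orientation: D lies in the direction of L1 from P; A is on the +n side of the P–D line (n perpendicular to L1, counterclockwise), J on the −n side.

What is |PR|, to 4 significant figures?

30.62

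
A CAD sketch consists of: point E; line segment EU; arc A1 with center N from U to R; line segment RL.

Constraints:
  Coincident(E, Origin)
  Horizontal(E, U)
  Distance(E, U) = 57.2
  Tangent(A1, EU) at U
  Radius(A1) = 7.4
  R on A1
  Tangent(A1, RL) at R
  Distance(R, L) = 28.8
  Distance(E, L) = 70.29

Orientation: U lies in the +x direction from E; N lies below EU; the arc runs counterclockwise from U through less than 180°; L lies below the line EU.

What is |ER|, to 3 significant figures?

51.2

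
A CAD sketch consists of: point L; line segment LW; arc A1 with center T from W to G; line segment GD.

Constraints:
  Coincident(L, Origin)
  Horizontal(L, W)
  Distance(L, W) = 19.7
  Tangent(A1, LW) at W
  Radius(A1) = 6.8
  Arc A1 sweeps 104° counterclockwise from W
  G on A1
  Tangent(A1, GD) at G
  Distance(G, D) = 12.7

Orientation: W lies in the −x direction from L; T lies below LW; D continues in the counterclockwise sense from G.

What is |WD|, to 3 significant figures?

21.1

L is at the origin; L and W share the same y with |LW| = 19.7 and W on the −x side, so W = (-19.7, 0.00). A1 meets LW tangentially, so TW is at right angles to LW, so T = W + (0, -6.8) = (-19.7, -6.80). On A1, W sits at bearing 90° from T; a 104° counterclockwise sweep puts G at bearing 194°, so G = T + 6.8·(cos 194°, sin 194°) = (-26.3, -8.45). Tangency of A1 to GD means the radius TG is perpendicular to GD, so GD runs along (−sin 194°, cos 194°); with |GD| = 12.7, D = (-23.2, -20.8). Then |WD| = |D − W| = 21.1.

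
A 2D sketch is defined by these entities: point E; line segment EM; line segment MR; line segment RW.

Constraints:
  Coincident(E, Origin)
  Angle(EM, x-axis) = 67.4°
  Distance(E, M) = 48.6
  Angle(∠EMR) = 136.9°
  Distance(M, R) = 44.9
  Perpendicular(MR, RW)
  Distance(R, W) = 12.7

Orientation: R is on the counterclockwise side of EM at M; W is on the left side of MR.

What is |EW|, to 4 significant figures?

82.96

E is at the origin; EM runs at 67.4° with length 48.6, so M = 48.6·(cos 67.4°, sin 67.4°) = (18.68, 44.87). ∠EMR = 136.9°, so MR runs at 67.4° + (180° − 136.9°) = 110.5° from the x-axis; with |MR| = 44.9, R = M + 44.9·(cos 110.5°, sin 110.5°) = (2.952, 86.92). MR is perpendicular to RW; with |RW| = 12.7 on the left of MR, W = R + 12.7·(-0.9367, -0.3502) = (-8.943, 82.48). Then |EW| = |W − E| = 82.96.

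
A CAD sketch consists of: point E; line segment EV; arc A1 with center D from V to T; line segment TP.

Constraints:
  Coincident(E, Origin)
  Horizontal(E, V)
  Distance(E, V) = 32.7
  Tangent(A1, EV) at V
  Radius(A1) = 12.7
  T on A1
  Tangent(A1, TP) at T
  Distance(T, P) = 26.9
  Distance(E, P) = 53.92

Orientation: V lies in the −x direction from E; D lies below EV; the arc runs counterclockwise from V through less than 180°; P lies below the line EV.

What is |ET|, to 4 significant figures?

47.77

E is at the origin; E and V share the same y with |EV| = 32.7 and V on the −x side, so V = (-32.70, 0.000). A1 meets EV tangentially, so DV is at right angles to EV, so D = V + (0, -12.7) = (-32.70, -12.70). Since DT ⟂ TP (tangency), |DP| = √(12.7² + 26.9²) = 29.75 regardless of where T sits on A1. So P lies on both circle(E, 53.92) and circle(D, 29.75); the below-EV intersection is P = (-33.26, -42.44). T is the foot of the tangent from P: T = (-44.28, -17.91).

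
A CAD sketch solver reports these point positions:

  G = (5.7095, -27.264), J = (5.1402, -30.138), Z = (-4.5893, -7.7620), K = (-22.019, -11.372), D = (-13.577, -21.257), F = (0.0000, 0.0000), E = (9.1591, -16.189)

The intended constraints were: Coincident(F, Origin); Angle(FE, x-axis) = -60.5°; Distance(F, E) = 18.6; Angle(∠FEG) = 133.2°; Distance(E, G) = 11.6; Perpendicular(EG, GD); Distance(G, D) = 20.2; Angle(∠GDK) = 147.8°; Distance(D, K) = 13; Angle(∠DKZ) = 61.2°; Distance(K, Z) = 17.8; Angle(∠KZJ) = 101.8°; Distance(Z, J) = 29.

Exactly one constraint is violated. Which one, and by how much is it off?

Distance(Z, J) = 29 — off by 4.60.

F = (0.00, 0.00) ✓; FE at -60.50° ✓; |FE| = 18.60 ✓; ∠FEG = 133.2° ✓; |EG| = 11.60 ✓; ∠(EG, GD) = 90.00° ✓; |GD| = 20.20 ✓; ∠GDK = 147.8° ✓; |DK| = 13.00 ✓; ∠DKZ = 61.20° ✓; |KZ| = 17.80 ✓; ∠KZJ = 101.8° ✓; |ZJ| = 24.40 ✗.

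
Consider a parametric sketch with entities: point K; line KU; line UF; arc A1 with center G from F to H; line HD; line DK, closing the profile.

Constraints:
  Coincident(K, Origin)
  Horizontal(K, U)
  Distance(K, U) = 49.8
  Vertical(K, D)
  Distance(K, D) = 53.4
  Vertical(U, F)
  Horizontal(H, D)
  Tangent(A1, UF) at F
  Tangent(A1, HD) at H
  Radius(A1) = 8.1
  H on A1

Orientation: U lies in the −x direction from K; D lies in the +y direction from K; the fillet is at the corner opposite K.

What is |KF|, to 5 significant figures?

67.321

K is at the origin; KU is horizontal with |KU| = 49.8 and U on the −x side, so U = (-49.800, 0.0000). KD is vertical with |KD| = 53.4 and D on the +y side, so D = (0.0000, 53.400). The virtual corner opposite K is at (-49.800, 53.400). A1 meets UF tangentially, so GF is at right angles to UF and since A1 is tangent to HD there, GH ⟂ HD, with radius 8.1, so the center G sits 8.1 in from both sides at G = (-41.700, 45.300). That places the tangent points at F = (-49.800, 45.300) on UF and H = (-41.700, 53.400) on HD. Then |KF| = |F − K| = 67.321.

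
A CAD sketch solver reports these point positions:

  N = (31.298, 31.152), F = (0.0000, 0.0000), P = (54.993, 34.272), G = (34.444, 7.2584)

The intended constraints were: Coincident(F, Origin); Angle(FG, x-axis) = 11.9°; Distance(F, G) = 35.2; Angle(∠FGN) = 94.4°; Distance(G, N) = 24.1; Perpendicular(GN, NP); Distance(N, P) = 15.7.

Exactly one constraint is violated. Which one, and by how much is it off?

Distance(N, P) = 15.7 — off by 8.20.

F = (0.00, 0.00) ✓; FG at 11.90° ✓; |FG| = 35.20 ✓; ∠FGN = 94.40° ✓; |GN| = 24.10 ✓; ∠(GN, NP) = 90.00° ✓; |NP| = 23.90 ✗.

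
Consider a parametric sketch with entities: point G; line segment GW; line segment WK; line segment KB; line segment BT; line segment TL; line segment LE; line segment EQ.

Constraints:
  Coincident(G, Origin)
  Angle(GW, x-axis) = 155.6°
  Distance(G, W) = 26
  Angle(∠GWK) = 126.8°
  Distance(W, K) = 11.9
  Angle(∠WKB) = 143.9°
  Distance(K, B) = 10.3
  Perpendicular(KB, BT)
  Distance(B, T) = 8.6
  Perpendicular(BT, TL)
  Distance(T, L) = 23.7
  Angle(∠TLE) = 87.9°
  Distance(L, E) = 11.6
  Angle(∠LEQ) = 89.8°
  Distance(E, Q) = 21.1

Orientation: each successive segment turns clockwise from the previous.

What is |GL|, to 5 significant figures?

24.655

G is at the origin; GW runs at 155.6° with length 26.0, so W = (-23.678, 10.741). ∠GWK = 126.8° gives WK at 102.40° from the x-axis; with |WK| = 11.9, K = (-26.233, 22.363). ∠WKB = 143.9° gives KB at 66.300° from the x-axis; with |KB| = 10.3, B = (-22.093, 31.794). The perpendicularity gives BT at right angles to KB, so BT runs at -23.700°; with |BT| = 8.6, T = (-14.218, 28.338). The perpendicularity gives TL at right angles to BT, so TL runs at -113.70°; with |TL| = 23.7, L = (-23.745, 6.6365). Then |GL| = |L − G| = 24.655.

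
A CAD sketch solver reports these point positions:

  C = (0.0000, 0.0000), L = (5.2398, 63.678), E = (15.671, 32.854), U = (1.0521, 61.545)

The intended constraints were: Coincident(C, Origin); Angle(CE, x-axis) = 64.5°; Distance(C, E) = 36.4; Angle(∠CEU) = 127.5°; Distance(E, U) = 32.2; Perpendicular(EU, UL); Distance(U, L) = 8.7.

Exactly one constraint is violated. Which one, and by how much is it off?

Distance(U, L) = 8.7 — off by 4.00.

C = (0.00, 0.00) ✓; CE at 64.50° ✓; |CE| = 36.40 ✓; ∠CEU = 127.5° ✓; |EU| = 32.20 ✓; ∠(EU, UL) = 90.01° ✓; |UL| = 4.700 ✗.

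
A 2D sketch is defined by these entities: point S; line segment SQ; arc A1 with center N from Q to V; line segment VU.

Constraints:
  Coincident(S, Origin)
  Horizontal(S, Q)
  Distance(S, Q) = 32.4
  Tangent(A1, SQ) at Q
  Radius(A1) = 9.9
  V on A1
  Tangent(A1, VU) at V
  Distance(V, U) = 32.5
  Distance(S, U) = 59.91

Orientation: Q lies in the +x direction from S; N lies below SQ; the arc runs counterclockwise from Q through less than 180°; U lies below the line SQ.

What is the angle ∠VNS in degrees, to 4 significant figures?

50.94°

Checks: |NV| = 9.900 ✓; ∠(NV, VU) = 90.00° ✓; |VU| = 32.50 ✓; |SU| = 59.91 ✓.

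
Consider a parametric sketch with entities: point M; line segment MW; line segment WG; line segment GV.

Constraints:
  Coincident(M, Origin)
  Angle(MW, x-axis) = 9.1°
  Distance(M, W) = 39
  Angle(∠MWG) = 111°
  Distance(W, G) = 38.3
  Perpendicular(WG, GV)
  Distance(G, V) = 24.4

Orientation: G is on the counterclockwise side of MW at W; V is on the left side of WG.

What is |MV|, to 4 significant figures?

53.64

∠MWG = 111.0°, so WG runs at 9.1° + (180° − 111.0°) = 78.10° from the x-axis; with |WG| = 38.3, G = W + 38.3·(cos 78.10°, sin 78.10°) = (46.41, 43.65). The perpendicularity gives GV at right angles to WG; with |GV| = 24.4 on the left of WG, V = G + 24.4·(-0.9785, 0.2062) = (22.53, 48.68). Then |MV| = |V − M| = 53.64.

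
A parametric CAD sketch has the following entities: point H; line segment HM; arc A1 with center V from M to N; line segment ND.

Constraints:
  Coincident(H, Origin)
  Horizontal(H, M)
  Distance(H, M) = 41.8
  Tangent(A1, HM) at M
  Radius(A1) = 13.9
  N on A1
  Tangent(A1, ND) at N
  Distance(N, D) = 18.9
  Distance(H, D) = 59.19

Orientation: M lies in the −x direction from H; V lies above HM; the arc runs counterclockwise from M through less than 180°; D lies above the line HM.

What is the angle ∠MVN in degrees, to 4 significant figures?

137.3°

H is at the origin; HM is horizontal with |HM| = 41.8 and M on the −x side, so M = (-41.80, 0.000). Since A1 is tangent to HM there, VM ⟂ HM, so V = M + (0, 13.9) = (-41.80, 13.90). Since VN ⟂ ND (tangency), |VD| = √(13.9² + 18.9²) = 23.46 regardless of where N sits on A1. So D lies on both circle(H, 59.19) and circle(V, 23.46); the above-HM intersection is D = (-46.25, 36.93). N is the foot of the tangent from D: N = (-32.37, 24.11).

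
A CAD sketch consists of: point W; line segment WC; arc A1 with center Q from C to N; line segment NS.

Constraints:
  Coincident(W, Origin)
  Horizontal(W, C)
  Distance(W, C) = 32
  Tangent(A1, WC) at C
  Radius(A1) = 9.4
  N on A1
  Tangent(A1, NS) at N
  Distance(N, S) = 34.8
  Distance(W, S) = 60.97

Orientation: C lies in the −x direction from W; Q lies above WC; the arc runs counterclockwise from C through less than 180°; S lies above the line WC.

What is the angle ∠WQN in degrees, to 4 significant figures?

48.00°

W is at the origin; WC is horizontal with |WC| = 32.0 and C on the −x side, so C = (-32.00, 0.000). Since A1 is tangent to WC there, QC ⟂ WC, so Q = C + (0, 9.4) = (-32.00, 9.400). Since QN ⟂ NS (tangency), |QS| = √(9.4² + 34.8²) = 36.05 regardless of where N sits on A1. So S lies on both circle(W, 60.97) and circle(Q, 36.05); the above-WC intersection is S = (-42.25, 43.96). N is the foot of the tangent from S: N = (-24.00, 14.33).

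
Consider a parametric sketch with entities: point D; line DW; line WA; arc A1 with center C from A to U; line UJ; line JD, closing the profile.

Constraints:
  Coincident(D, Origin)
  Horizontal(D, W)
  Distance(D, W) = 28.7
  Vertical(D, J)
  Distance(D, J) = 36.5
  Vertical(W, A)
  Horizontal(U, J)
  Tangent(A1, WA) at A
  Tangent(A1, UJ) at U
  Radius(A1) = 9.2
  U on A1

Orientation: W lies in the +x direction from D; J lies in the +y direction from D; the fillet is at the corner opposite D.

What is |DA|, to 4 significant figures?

39.61

D is at the origin; D and W share the same y with |DW| = 28.7 and W on the +x side, so W = (28.70, 0.000). DJ is vertical with |DJ| = 36.5 and J on the +y side, so J = (0.000, 36.50). The virtual corner opposite D is at (28.70, 36.50). Tangency of A1 to WA means the radius CA is perpendicular to WA and since A1 is tangent to UJ there, CU ⟂ UJ, with radius 9.2, so the center C sits 9.2 in from both sides at C = (19.50, 27.30). That places the tangent points at A = (28.70, 27.30) on WA and U = (19.50, 36.50) on UJ. Then |DA| = |A − D| = 39.61.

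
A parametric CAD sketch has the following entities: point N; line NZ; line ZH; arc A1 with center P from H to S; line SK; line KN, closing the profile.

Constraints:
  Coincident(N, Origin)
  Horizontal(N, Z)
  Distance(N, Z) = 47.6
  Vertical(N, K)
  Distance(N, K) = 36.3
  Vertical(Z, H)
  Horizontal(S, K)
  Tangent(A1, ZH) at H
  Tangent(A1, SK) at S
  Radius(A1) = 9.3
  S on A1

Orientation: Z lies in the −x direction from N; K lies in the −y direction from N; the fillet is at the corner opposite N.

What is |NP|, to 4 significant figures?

46.86

N and K share the same x with |NK| = 36.3 and K on the −y side, so K = (0.000, -36.30). The virtual corner opposite N is at (-47.60, -36.30). A1 meets ZH tangentially, so PH is at right angles to ZH and since A1 is tangent to SK there, PS ⟂ SK, with radius 9.3, so the center P sits 9.3 in from both sides at P = (-38.30, -27.00). Then |NP| = |P − N| = 46.86.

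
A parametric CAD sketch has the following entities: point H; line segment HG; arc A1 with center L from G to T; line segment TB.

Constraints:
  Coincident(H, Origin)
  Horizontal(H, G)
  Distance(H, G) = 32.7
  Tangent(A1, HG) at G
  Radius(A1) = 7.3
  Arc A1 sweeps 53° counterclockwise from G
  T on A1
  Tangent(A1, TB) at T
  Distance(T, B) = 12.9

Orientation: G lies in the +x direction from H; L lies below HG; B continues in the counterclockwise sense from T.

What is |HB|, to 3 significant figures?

23.2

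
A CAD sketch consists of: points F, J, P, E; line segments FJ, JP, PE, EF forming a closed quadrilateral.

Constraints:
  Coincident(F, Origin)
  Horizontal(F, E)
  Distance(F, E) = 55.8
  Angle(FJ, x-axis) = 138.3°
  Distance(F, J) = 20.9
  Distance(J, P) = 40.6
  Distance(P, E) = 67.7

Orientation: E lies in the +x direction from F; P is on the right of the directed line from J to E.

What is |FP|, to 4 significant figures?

26.62

F is at the origin; FE is horizontal with |FE| = 55.8 and E in +x, so E = (55.8, 0). FJ runs at 138.3° with |FJ| = 20.9, so J = (-15.60, 13.90). P is determined by |JP| = 40.6 and |PE| = 67.7 together: it lies at the intersection of circle(J, 40.6) and circle(E, 67.7). With |JE| = 72.75, the foot of the radical line on JE is 16.20 from J and the perpendicular offset is √(40.6² − 16.20²) = 37.23. Taking the right-of-JE solution: P = (-6.818, -25.73).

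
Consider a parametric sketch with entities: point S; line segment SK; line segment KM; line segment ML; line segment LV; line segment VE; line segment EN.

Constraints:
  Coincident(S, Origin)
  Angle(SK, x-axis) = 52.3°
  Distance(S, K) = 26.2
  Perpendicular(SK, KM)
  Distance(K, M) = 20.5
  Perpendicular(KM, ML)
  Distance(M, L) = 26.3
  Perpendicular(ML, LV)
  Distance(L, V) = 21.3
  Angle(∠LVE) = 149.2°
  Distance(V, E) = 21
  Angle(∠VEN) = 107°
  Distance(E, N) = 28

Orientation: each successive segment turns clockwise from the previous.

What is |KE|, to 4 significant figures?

24.43

S is at the origin; SK runs at 52.3° with length 26.2, so K = (16.02, 20.73). The perpendicularity gives KM at right angles to SK, so KM runs at -37.70°; with |KM| = 20.5, M = (32.24, 8.194). KM is perpendicular to ML, so ML runs at -127.7°; with |ML| = 26.3, L = (16.16, -12.62). ML is perpendicular to LV, so LV runs at 142.3°; with |LV| = 21.3, V = (-0.6941, 0.4101). ∠LVE = 149.2° gives VE at 111.5° from the x-axis; with |VE| = 21.0, E = (-8.391, 19.95). Then |KE| = |E − K| = 24.43.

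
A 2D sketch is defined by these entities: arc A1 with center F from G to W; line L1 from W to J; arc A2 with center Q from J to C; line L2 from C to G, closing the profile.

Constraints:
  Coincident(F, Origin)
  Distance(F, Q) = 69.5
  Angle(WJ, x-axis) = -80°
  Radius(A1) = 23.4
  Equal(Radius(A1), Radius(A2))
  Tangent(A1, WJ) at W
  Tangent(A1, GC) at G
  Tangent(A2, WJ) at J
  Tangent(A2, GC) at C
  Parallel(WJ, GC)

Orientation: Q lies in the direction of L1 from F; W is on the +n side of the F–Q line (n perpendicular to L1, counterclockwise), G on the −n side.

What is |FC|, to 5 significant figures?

73.334

The slot axis is L1's direction at -80.0°, so u = (cos -80.0°, sin -80.0°) = (0.17365, -0.98481) and n = (−sin -80.0°, cos -80.0°) = (0.98481, 0.17365). F is at the origin and Q lies 69.5 along u from F, so Q = 69.5·u = (12.069, -68.444). Tangency of A1 to both parallel lines with radius 23.4 puts W and G at F ± 23.4·n: W = (23.045, 4.0634), G = (-23.045, -4.0634). Equal radii place J and C the same way about Q: J = Q + 23.4·n = (35.113, -64.381), C = Q − 23.4·n = (-10.976, -72.508). Then |FC| = |C − F| = 73.334.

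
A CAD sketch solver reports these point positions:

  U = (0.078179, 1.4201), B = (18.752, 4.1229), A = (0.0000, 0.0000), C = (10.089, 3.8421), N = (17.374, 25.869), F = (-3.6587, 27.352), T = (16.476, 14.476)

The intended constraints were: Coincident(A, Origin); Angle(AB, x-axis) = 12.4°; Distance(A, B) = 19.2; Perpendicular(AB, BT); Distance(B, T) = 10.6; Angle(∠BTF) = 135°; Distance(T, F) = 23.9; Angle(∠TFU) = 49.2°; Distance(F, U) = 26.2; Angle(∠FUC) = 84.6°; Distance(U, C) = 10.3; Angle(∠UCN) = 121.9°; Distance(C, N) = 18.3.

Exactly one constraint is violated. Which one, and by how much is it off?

Distance(C, N) = 18.3 — off by 4.90.

A = (0.00, 0.00) ✓; AB at 12.40° ✓; |AB| = 19.20 ✓; ∠(AB, BT) = 90.00° ✓; |BT| = 10.60 ✓; ∠BTF = 135.0° ✓; |TF| = 23.90 ✓; ∠TFU = 49.20° ✓; |FU| = 26.20 ✓; ∠FUC = 84.60° ✓; |UC| = 10.30 ✓; ∠UCN = 121.9° ✓; |CN| = 23.20 ✗.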